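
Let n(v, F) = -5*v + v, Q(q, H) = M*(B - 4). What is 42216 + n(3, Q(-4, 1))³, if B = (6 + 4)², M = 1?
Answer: 40488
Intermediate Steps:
B = 100 (B = 10² = 100)
Q(q, H) = 96 (Q(q, H) = 1*(100 - 4) = 1*96 = 96)
n(v, F) = -4*v
42216 + n(3, Q(-4, 1))³ = 42216 + (-4*3)³ = 42216 + (-12)³ = 42216 - 1728 = 40488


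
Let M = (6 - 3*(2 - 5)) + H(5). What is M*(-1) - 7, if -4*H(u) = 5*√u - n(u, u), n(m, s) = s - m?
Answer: -22 + 5*√5/4 ≈ -19.205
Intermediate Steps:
H(u) = -5*√u/4 (H(u) = -(5*√u - (u - u))/4 = -(5*√u - 1*0)/4 = -(5*√u + 0)/4 = -5*√u/4)
M = 15 - 5*√5/4 (M = (6 - 3*(2 - 5)) - 5*√5/4 = (6 - 3*(-3)) - 5*√5/4 = (6 + 9) - 5*√5/4 = 15 - 5*√5/4 ≈ 12.205)
M*(-1) - 7 = (15 - 5*√5/4)*(-1) - 7 = (-15 + 5*√5/4) - 7 = -22 + 5*√5/4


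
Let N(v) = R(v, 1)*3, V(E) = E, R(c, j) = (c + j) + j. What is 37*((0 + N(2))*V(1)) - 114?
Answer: 330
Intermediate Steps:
R(c, j) = c + 2*j
N(v) = 6 + 3*v (N(v) = (v + 2*1)*3 = (v + 2)*3 = (2 + v)*3 = 6 + 3*v)
37*((0 + N(2))*V(1)) - 114 = 37*((0 + (6 + 3*2))*1) - 114 = 37*((0 + (6 + 6))*1) - 114 = 37*((0 + 12)*1) - 114 = 37*(12*1) - 114 = 37*12 - 114 = 444 - 114 = 330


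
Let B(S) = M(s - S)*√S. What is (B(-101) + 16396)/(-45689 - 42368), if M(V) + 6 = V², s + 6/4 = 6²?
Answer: -16396/88057 - 73417*I*√101/352228 ≈ -0.1862 - 2.0948*I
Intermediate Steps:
s = 69/2 (s = -3/2 + 6² = -3/2 + 36 = 69/2 ≈ 34.500)
M(V) = -6 + V²
B(S) = √S*(-6 + (69/2 - S)²) (B(S) = (-6 + (69/2 - S)²)*√S = √S*(-6 + (69/2 - S)²))
(B(-101) + 16396)/(-45689 - 42368) = (√(-101)*(-24 + (-69 + 2*(-101))²)/4 + 16396)/(-45689 - 42368) = ((I*√101)*(-24 + (-69 - 202)²)/4 + 16396)/(-88057) = ((I*√101)*(-24 + (-271)²)/4 + 16396)*(-1/88057) = ((I*√101)*(-24 + 73441)/4 + 16396)*(-1/88057) = ((¼)*(I*√101)*73417 + 16396)*(-1/88057) = (73417*I*√101/4 + 16396)*(-1/88057) = (16396 + 73417*I*√101/4)*(-1/88057) = -16396/88057 - 73417*I*√101/352228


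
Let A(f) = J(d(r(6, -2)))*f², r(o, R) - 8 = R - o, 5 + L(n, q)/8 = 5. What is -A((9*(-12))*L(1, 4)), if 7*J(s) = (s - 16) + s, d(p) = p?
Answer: 0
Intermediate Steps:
L(n, q) = 0 (L(n, q) = -40 + 8*5 = -40 + 40 = 0)
r(o, R) = 8 + R - o (r(o, R) = 8 + (R - o) = 8 + R - o)
J(s) = -16/7 + 2*s/7 (J(s) = ((s - 16) + s)/7 = ((-16 + s) + s)/7 = (-16 + 2*s)/7 = -16/7 + 2*s/7)
A(f) = -16*f²/7 (A(f) = (-16/7 + 2*(8 - 2 - 1*6)/7)*f² = (-16/7 + 2*(8 - 2 - 6)/7)*f² = (-16/7 + (2/7)*0)*f² = (-16/7 + 0)*f² = -16*f²/7)
-A((9*(-12))*L(1, 4)) = -(-16)*((9*(-12))*0)²/7 = -(-16)*(-108*0)²/7 = -(-16)*0²/7 = -(-16)*0/7 = -1*0 = 0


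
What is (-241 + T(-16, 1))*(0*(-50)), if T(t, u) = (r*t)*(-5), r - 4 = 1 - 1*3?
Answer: 0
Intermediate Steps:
r = 2 (r = 4 + (1 - 1*3) = 4 + (1 - 3) = 4 - 2 = 2)
T(t, u) = -10*t (T(t, u) = (2*t)*(-5) = -10*t)
(-241 + T(-16, 1))*(0*(-50)) = (-241 - 10*(-16))*(0*(-50)) = (-241 + 160)*0 = -81*0 = 0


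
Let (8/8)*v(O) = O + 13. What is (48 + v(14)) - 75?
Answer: 0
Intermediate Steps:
v(O) = 13 + O (v(O) = O + 13 = 13 + O)
(48 + v(14)) - 75 = (48 + (13 + 14)) - 75 = (48 + 27) - 75 = 75 - 75 = 0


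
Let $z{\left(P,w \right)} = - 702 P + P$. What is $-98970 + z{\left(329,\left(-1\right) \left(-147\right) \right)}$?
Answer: $-329599$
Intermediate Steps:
$z{\left(P,w \right)} = - 701 P$
$-98970 + z{\left(329,\left(-1\right) \left(-147\right) \right)} = -98970 - 230629 = -329599$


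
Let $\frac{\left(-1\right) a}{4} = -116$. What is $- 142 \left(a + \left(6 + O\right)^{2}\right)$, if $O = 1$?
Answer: $-72846$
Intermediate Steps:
$a = 464$ ($a = \left(-4\right) \left(-116\right) = 464$)
$- 142 \left(a + \left(6 + O\right)^{2}\right) = - 142 \left(464 + \left(6 + 1\right)^{2}\right) = - 142 \left(464 + 7^{2}\right) = - 142 \left(464 + 49\right) = \left(-142\right) 513 = -72846$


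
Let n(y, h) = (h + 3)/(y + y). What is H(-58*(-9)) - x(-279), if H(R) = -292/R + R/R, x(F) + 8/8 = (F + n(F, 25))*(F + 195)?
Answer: -189643124/8091 ≈ -23439.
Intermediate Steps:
n(y, h) = (3 + h)/(2*y) (n(y, h) = (3 + h)/((2*y)) = (3 + h)*(1/(2*y)) = (3 + h)/(2*y))
x(F) = -1 + (195 + F)*(F + 14/F) (x(F) = -1 + (F + (3 + 25)/(2*F))*(F + 195) = -1 + (F + (½)*28/F)*(195 + F) = -1 + (F + 14/F)*(195 + F) = -1 + (195 + F)*(F + 14/F))
H(R) = 1 - 292/R (H(R) = -292/R + 1 = 1 - 292/R)
H(-58*(-9)) - x(-279) = (-292 - 58*(-9))/((-58*(-9))) - (13 + (-279)² + 195*(-279) + 2730/(-279)) = (-292 + 522)/522 - (13 + 77841 - 54405 + 2730*(-1/279)) = (1/522)*230 - (13 + 77841 - 54405 - 910/93) = 115/261 - 1*2179847/93 = 115/261 - 2179847/93 = -189643124/8091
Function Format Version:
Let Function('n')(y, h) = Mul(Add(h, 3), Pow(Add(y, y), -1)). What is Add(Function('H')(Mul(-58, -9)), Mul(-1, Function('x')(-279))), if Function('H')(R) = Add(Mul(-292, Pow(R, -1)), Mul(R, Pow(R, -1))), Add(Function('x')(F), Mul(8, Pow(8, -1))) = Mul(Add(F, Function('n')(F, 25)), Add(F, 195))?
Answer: Rational(-189643124, 8091) ≈ -23439.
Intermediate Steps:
Function('n')(y, h) = Mul(Rational(1, 2), Pow(y, -1), Add(3, h)) (Function('n')(y, h) = Mul(Add(3, h), Pow(Mul(2, y), -1)) = Mul(Add(3, h), Mul(Rational(1, 2), Pow(y, -1))) = Mul(Rational(1, 2), Pow(y, -1), Add(3, h)))
Function('x')(F) = Add(-1, Mul(Add(195, F), Add(F, Mul(14, Pow(F, -1))))) (Function('x')(F) = Add(-1, Mul(Add(F, Mul(Rational(1, 2), Pow(F, -1), Add(3, 25))), Add(F, 195))) = Add(-1, Mul(Add(F, Mul(Rational(1, 2), Pow(F, -1), 28)), Add(195, F))) = Add(-1, Mul(Add(F, Mul(14, Pow(F, -1))), Add(195, F))) = Add(-1, Mul(Add(195, F), Add(F, Mul(14, Pow(F, -1))))))
Function('H')(R) = Add(1, Mul(-292, Pow(R, -1))) (Function('H')(R) = Add(Mul(-292, Pow(R, -1)), 1) = Add(1, Mul(-292, Pow(R, -1))))
Add(Function('H')(Mul(-58, -9)), Mul(-1, Function('x')(-279))) = Add(Mul(Pow(Mul(-58, -9), -1), Add(-292, Mul(-58, -9))), Mul(-1, Add(13, Pow(-279, 2), Mul(195, -279), Mul(2730, Pow(-279, -1))))) = Add(Mul(Pow(522, -1), Add(-292, 522)), Mul(-1, Add(13, 77841, -54405, Mul(2730, Rational(-1, 279))))) = Add(Mul(Rational(1, 522), 230), Mul(-1, Add(13, 77841, -54405, Rational(-910, 93)))) = Add(Rational(115, 261), Mul(-1, Rational(2179847, 93))) = Add(Rational(115, 261), Rational(-2179847, 93)) = Rational(-189643124, 8091)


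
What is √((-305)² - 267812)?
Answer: I*√174787 ≈ 418.08*I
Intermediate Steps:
√((-305)² - 267812) = √(93025 - 267812) = √(-174787) = I*√174787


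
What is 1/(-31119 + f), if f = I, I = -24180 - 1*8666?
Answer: -1/63965 ≈ -1.5634e-5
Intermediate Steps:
I = -32846 (I = -24180 - 8666 = -32846)
f = -32846
1/(-31119 + f) = 1/(-31119 - 32846) = 1/(-63965) = -1/63965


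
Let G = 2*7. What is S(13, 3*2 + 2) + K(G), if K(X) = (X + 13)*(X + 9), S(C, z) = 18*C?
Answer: 855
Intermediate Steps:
G = 14
K(X) = (9 + X)*(13 + X) (K(X) = (13 + X)*(9 + X) = (9 + X)*(13 + X))
S(13, 3*2 + 2) + K(G) = 18*13 + (117 + 14² + 22*14) = 234 + (117 + 196 + 308) = 234 + 621 = 855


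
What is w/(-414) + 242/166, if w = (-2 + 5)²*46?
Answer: 38/83 ≈ 0.45783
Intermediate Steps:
w = 414 (w = 3²*46 = 9*46 = 414)
w/(-414) + 242/166 = 414/(-414) + 242/166 = 414*(-1/414) + 242*(1/166) = -1 + 121/83 = 38/83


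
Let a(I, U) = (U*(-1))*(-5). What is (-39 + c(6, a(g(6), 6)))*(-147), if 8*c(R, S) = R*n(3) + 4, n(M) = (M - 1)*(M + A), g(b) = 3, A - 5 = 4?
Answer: 6027/2 ≈ 3013.5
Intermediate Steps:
A = 9 (A = 5 + 4 = 9)
n(M) = (-1 + M)*(9 + M) (n(M) = (M - 1)*(M + 9) = (-1 + M)*(9 + M))
a(I, U) = 5*U (a(I, U) = -U*(-5) = 5*U)
c(R, S) = ½ + 3*R (c(R, S) = (R*(-9 + 3² + 8*3) + 4)/8 = (R*(-9 + 9 + 24) + 4)/8 = (R*24 + 4)/8 = (24*R + 4)/8 = (4 + 24*R)/8 = ½ + 3*R)
(-39 + c(6, a(g(6), 6)))*(-147) = (-39 + (½ + 3*6))*(-147) = (-39 + (½ + 18))*(-147) = (-39 + 37/2)*(-147) = -41/2*(-147) = 6027/2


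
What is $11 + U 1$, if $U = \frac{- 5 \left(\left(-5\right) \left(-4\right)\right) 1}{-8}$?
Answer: $\frac{47}{2} \approx 23.5$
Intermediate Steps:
$U = \frac{25}{2}$ ($U = \left(-5\right) 20 \cdot 1 \left(- \frac{1}{8}\right) = \left(-100\right) 1 \left(- \frac{1}{8}\right) = \left(-100\right) \left(- \frac{1}{8}\right) = \frac{25}{2} \approx 12.5$)
$11 + U 1 = 11 + \frac{25}{2} \cdot 1 = 11 + \frac{25}{2} = \frac{47}{2}$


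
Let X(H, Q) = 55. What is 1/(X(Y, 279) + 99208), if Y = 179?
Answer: 1/99263 ≈ 1.0074e-5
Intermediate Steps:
1/(X(Y, 279) + 99208) = 1/(55 + 99208) = 1/99263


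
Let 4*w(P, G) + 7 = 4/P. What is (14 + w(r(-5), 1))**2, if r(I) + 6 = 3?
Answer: 20449/144 ≈ 142.01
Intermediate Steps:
r(I) = -3 (r(I) = -6 + 3 = -3)
w(P, G) = -7/4 + 1/P (w(P, G) = -7/4 + (4/P)/4 = -7/4 + 1/P)
(14 + w(r(-5), 1))**2 = (14 + (-7/4 + 1/(-3)))**2 = (14 + (-7/4 - 1/3))**2 = (14 - 25/12)**2 = (143/12)**2 = 20449/144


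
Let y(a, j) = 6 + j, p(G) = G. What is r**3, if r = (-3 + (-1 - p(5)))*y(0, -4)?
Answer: -5832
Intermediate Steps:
r = -18 (r = (-3 + (-1 - 1*5))*(6 - 4) = (-3 + (-1 - 5))*2 = (-3 - 6)*2 = -9*2 = -18)
r**3 = (-18)**3 = -5832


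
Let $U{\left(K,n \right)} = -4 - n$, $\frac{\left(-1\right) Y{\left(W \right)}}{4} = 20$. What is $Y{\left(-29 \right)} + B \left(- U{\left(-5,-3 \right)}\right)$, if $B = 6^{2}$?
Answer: $-44$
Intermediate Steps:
$Y{\left(W \right)} = -80$ ($Y{\left(W \right)} = \left(-4\right) 20 = -80$)
$B = 36$
$Y{\left(-29 \right)} + B \left(- U{\left(-5,-3 \right)}\right) = -80 + 36 \left(- (-4 - -3)\right) = -80 + 36 \left(- (-4 + 3)\right) = -80 + 36 \left(\left(-1\right) \left(-1\right)\right) = -80 + 36 \cdot 1 = -80 + 36 = -44$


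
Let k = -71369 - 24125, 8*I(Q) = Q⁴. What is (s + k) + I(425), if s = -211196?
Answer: 32622937105/8 ≈ 4.0779e+9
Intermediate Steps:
I(Q) = Q⁴/8
k = -95494
(s + k) + I(425) = (-211196 - 95494) + (⅛)*425⁴ = -306690 + (⅛)*32625390625 = -306690 + 32625390625/8 = 32622937105/8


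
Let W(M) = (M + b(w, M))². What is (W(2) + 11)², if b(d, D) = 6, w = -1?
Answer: 5625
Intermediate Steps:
W(M) = (6 + M)² (W(M) = (M + 6)² = (6 + M)²)
(W(2) + 11)² = ((6 + 2)² + 11)² = (8² + 11)² = (64 + 11)² = 75² = 5625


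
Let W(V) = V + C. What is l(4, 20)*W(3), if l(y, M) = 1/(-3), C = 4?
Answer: -7/3 ≈ -2.3333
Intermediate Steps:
W(V) = 4 + V (W(V) = V + 4 = 4 + V)
l(y, M) = -⅓
l(4, 20)*W(3) = -(4 + 3)/3 = -⅓*7 = -7/3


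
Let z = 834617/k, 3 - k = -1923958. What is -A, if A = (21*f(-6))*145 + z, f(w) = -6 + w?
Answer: 70300700323/1923961 ≈ 36540.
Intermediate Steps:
k = 1923961 (k = 3 - 1*(-1923958) = 3 + 1923958 = 1923961)
z = 834617/1923961 ≈ 0.43380
A = -70300700323/1923961 (A = (21*(-6 - 6))*145 + 834617/1923961 = (21*(-12))*145 + 834617/1923961 = -252*145 + 834617/1923961 = -36540 + 834617/1923961 = -70300700323/1923961 ≈ -36540.)
-A = -1*(-70300700323/1923961) = 70300700323/1923961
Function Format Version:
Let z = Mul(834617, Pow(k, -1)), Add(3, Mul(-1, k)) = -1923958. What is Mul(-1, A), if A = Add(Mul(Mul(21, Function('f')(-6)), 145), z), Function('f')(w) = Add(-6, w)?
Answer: Rational(70300700323, 1923961) ≈ 36540.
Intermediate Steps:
k = 1923961 (k = Add(3, Mul(-1, -1923958)) = Add(3, 1923958) = 1923961)
z = Rational(834617, 1923961) (z = Mul(834617, Pow(1923961, -1)) = Mul(834617, Rational(1, 1923961)) = Rational(834617, 1923961) ≈ 0.43380)
A = Rational(-70300700323, 1923961) (A = Add(Mul(Mul(21, Add(-6, -6)), 145), Rational(834617, 1923961)) = Add(Mul(Mul(21, -12), 145), Rational(834617, 1923961)) = Add(Mul(-252, 145), Rational(834617, 1923961)) = Add(-36540, Rational(834617, 1923961)) = Rational(-70300700323, 1923961) ≈ -36540.)
Mul(-1, A) = Mul(-1, Rational(-70300700323, 1923961)) = Rational(70300700323, 1923961)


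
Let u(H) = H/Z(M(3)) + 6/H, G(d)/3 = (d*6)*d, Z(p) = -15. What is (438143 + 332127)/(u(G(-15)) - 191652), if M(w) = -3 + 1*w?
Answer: -519932250/129547349 ≈ -4.0135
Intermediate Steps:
M(w) = -3 + w
G(d) = 18*d**2 (G(d) = 3*((d*6)*d) = 3*((6*d)*d) = 3*(6*d**2) = 18*d**2)
u(H) = 6/H - H/15 (u(H) = H/(-15) + 6/H = H*(-1/15) + 6/H = -H/15 + 6/H = 6/H - H/15)
(438143 + 332127)/(u(G(-15)) - 191652) = (438143 + 332127)/((6/((18*(-15)**2)) - 6*(-15)**2/5) - 191652) = 770270/((6/((18*225)) - 6*225/5) - 191652) = 770270/((6/4050 - 1/15*4050) - 191652) = 770270/((6*(1/4050) - 270) - 191652) = 770270/((1/675 - 270) - 191652) = 770270/(-182249/675 - 191652) = 770270/(-129547349/675) = 770270*(-675/129547349) = -519932250/129547349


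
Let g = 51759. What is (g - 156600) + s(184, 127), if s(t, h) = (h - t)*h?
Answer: -112080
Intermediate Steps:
s(t, h) = h*(h - t)
(g - 156600) + s(184, 127) = (51759 - 156600) + 127*(127 - 1*184) = -104841 + 127*(127 - 184) = -104841 + 127*(-57) = -104841 - 7239 = -112080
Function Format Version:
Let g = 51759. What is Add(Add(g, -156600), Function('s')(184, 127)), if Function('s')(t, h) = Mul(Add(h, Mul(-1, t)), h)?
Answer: -112080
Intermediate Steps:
Function('s')(t, h) = Mul(h, Add(h, Mul(-1, t)))
Add(Add(g, -156600), Function('s')(184, 127)) = Add(Add(51759, -156600), Mul(127, Add(127, Mul(-1, 184)))) = Add(-104841, Mul(127, Add(127, -184))) = Add(-104841, Mul(127, -57)) = Add(-104841, -7239) = -112080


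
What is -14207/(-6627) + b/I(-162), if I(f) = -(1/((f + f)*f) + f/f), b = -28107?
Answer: 9777427702655/347844603 ≈ 28109.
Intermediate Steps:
I(f) = -1 - 1/(2*f²) (I(f) = -(1/(((2*f))*f) + 1) = -((1/(2*f))/f + 1) = -(1/(2*f²) + 1) = -(1 + 1/(2*f²)) = -1 - 1/(2*f²))
-14207/(-6627) + b/I(-162) = -14207/(-6627) - 28107/(-1 - ½/(-162)²) = -14207*(-1/6627) - 28107/(-1 - ½*1/26244) = 14207/6627 - 28107/(-1 - 1/52488) = 14207/6627 - 28107/(-52489/52488) = 14207/6627 - 28107*(-52488/52489) = 14207/6627 + 1475280216/52489 = 9777427702655/347844603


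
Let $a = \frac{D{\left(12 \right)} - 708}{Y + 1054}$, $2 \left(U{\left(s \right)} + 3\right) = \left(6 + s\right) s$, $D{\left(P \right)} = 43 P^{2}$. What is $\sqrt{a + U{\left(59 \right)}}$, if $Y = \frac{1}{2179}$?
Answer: $\frac{\sqrt{40503271486124810}}{4593334} \approx 43.814$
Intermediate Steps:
$Y = \frac{1}{2179} \approx 0.00045893$
$U{\left(s \right)} = -3 + \frac{s \left(6 + s\right)}{2}$ ($U{\left(s \right)} = -3 + \frac{\left(6 + s\right) s}{2} = -3 + \frac{s \left(6 + s\right)}{2}$)
$a = \frac{11949636}{2296667}$ ($a = \frac{43 \cdot 12^{2} - 708}{\frac{1}{2179} + 1054} = \frac{43 \cdot 144 - 708}{\frac{2296667}{2179}} = \left(6192 - 708\right) \frac{2179}{2296667} = 5484 \cdot \frac{2179}{2296667} = \frac{11949636}{2296667} \approx 5.203$)
$\sqrt{a + U{\left(59 \right)}} = \sqrt{\frac{11949636}{2296667} + \left(-3 + \frac{59^{2}}{2} + 3 \cdot 59\right)} = \sqrt{\frac{11949636}{2296667} + \left(-3 + \frac{1}{2} \cdot 3481 + 177\right)} = \sqrt{\frac{11949636}{2296667} + \left(-3 + \frac{3481}{2} + 177\right)} = \sqrt{\frac{11949636}{2296667} + \frac{3829}{2}} = \sqrt{\frac{8817837215}{4593334}} = \frac{\sqrt{40503271486124810}}{4593334}$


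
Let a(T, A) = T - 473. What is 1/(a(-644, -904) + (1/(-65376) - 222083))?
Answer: -65376/14591923201 ≈ -4.4803e-6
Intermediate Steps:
a(T, A) = -473 + T
1/(a(-644, -904) + (1/(-65376) - 222083)) = 1/((-473 - 644) + (1/(-65376) - 222083)) = 1/(-1117 + (-1/65376 - 222083)) = 1/(-1117 - 14518898209/65376) = 1/(-14591923201/65376) = -65376/14591923201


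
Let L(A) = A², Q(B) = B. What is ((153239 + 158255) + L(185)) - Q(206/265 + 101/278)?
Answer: 25469034697/73670 ≈ 3.4572e+5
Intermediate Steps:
((153239 + 158255) + L(185)) - Q(206/265 + 101/278) = ((153239 + 158255) + 185²) - (206/265 + 101/278) = (311494 + 34225) - (206*(1/265) + 101*(1/278)) = 345719 - (206/265 + 101/278) = 345719 - 1*84033/73670 = 345719 - 84033/73670 = 25469034697/73670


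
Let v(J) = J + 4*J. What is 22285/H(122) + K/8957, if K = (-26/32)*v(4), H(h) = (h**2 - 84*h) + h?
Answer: 2361295/504348 ≈ 4.6819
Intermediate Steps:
v(J) = 5*J
H(h) = h**2 - 83*h
K = -65/4 (K = (-26/32)*(5*4) = -26*1/32*20 = -13/16*20 = -65/4 ≈ -16.250)
22285/H(122) + K/8957 = 22285/((122*(-83 + 122))) - 65/4/8957 = 22285/((122*39)) - 65/4*1/8957 = 22285/4758 - 5/2756 = 2361295/504348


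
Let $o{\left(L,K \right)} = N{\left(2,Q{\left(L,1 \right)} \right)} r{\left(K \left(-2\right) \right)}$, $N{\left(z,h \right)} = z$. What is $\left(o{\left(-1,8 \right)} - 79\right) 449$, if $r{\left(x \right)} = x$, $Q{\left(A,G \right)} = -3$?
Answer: $-49839$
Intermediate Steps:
$o{\left(L,K \right)} = - 4 K$ ($o{\left(L,K \right)} = 2 K \left(-2\right) = 2 \left(- 2 K\right) = - 4 K$)
$\left(o{\left(-1,8 \right)} - 79\right) 449 = \left(\left(-4\right) 8 - 79\right) 449 = \left(-32 - 79\right) 449 = \left(-111\right) 449 = -49839$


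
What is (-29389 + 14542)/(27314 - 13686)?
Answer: -14847/13628 ≈ -1.0894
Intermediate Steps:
(-29389 + 14542)/(27314 - 13686) = -14847/13628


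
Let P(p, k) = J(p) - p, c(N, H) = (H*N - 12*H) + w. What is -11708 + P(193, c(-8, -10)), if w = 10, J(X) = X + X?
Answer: -11515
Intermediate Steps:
J(X) = 2*X
c(N, H) = 10 - 12*H + H*N (c(N, H) = (H*N - 12*H) + 10 = (-12*H + H*N) + 10 = 10 - 12*H + H*N)
P(p, k) = p (P(p, k) = 2*p - p = p)
-11708 + P(193, c(-8, -10)) = -11708 + 193 = -11515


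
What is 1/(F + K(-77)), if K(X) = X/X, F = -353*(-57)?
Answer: 1/20122 ≈ 4.9697e-5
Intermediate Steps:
F = 20121
K(X) = 1
1/(F + K(-77)) = 1/(20121 + 1) = 1/20122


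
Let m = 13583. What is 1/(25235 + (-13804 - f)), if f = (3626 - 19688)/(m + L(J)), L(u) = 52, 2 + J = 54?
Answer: 4545/51959249 ≈ 8.7472e-5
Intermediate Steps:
J = 52 (J = -2 + 54 = 52)
f = -5354/4545 (f = (3626 - 19688)/(13583 + 52) = -16062/13635 = -16062*1/13635 = -5354/4545 ≈ -1.1780)
1/(25235 + (-13804 - f)) = 1/(25235 + (-13804 - 1*(-5354/4545))) = 1/(25235 + (-13804 + 5354/4545)) = 1/(25235 - 62733826/4545) = 1/(51959249/4545) = 4545/51959249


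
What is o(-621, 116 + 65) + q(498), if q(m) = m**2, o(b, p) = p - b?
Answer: 248806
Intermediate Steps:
o(-621, 116 + 65) + q(498) = ((116 + 65) - 1*(-621)) + 498**2 = (181 + 621) + 248004 = 802 + 248004 = 248806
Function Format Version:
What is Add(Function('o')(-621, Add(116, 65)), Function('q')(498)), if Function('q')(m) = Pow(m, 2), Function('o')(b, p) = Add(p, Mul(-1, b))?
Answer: 248806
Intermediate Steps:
Add(Function('o')(-621, Add(116, 65)), Function('q')(498)) = Add(Add(Add(116, 65), Mul(-1, -621)), Pow(498, 2)) = Add(Add(181, 621), 248004) = Add(802, 248004) = 248806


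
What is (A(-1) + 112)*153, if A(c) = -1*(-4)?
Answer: 17748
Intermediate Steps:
A(c) = 4
(A(-1) + 112)*153 = (4 + 112)*153 = 116*153 = 17748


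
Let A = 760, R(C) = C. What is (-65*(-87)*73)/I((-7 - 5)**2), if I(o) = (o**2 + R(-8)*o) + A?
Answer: 412815/20344 ≈ 20.292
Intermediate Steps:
I(o) = 760 + o**2 - 8*o (I(o) = (o**2 - 8*o) + 760 = 760 + o**2 - 8*o)
(-65*(-87)*73)/I((-7 - 5)**2) = (-65*(-87)*73)/(760 + ((-7 - 5)**2)**2 - 8*(-7 - 5)**2) = (5655*73)/(760 + ((-12)**2)**2 - 8*(-12)**2) = 412815/(760 + 144**2 - 8*144) = 412815/(760 + 20736 - 1152) = 412815/20344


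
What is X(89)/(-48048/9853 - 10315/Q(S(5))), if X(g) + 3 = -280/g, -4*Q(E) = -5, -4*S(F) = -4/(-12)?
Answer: 5389591/7240595356 ≈ 0.00074436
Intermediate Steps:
S(F) = -1/12 (S(F) = -(-1)/(-12) = -(-1)*(-1)/12 = -¼*⅓ = -1/12)
Q(E) = 5/4 (Q(E) = -¼*(-5) = 5/4)
X(g) = -3 - 280/g
X(89)/(-48048/9853 - 10315/Q(S(5))) = (-3 - 280/89)/(-48048/9853 - 10315/5/4) = (-3 - 280*1/89)/(-48048*1/9853 - 10315*⅘) = (-3 - 280/89)/(-48048/9853 - 8252) = -547/(89*(-81355004/9853)) = -547/89*(-9853/81355004) = 5389591/7240595356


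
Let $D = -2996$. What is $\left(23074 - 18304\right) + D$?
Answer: $1774$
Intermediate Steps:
$\left(23074 - 18304\right) + D = \left(23074 - 18304\right) - 2996 = 4770 - 2996 = 1774$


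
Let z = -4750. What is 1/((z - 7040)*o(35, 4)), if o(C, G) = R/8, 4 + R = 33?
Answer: -4/170955 ≈ -2.3398e-5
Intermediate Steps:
R = 29 (R = -4 + 33 = 29)
o(C, G) = 29/8
1/((z - 7040)*o(35, 4)) = 1/((-4750 - 7040)*(29/8)) = (8/29)/(-11790) = -1/11790*8/29 = -4/170955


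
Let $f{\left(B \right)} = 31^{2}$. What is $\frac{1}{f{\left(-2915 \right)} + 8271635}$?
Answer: $\frac{1}{8272596} \approx 1.2088 \cdot 10^{-7}$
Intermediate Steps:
$f{\left(B \right)} = 961$
$\frac{1}{f{\left(-2915 \right)} + 8271635} = \frac{1}{961 + 8271635} = \frac{1}{8272596}$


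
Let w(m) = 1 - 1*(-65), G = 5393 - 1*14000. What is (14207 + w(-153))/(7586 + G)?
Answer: -14273/1021 ≈ -13.979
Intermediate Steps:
G = -8607 (G = 5393 - 14000 = -8607)
w(m) = 66 (w(m) = 1 + 65 = 66)
(14207 + w(-153))/(7586 + G) = (14207 + 66)/(7586 - 8607) = 14273/(-1021) = 14273*(-1/1021) = -14273/1021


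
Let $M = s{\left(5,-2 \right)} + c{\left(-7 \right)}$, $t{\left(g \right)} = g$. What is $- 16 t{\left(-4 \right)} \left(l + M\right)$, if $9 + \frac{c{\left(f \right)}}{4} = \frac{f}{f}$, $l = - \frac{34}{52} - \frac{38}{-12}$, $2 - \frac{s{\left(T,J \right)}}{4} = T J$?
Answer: $\frac{46208}{39} \approx 1184.8$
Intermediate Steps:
$s{\left(T,J \right)} = 8 - 4 J T$ ($s{\left(T,J \right)} = 8 - 4 T J = 8 - 4 J T$)
$l = \frac{98}{39}$ ($l = \left(-34\right) \frac{1}{52} - - \frac{19}{6} = - \frac{17}{26} + \frac{19}{6} = \frac{98}{39} \approx 2.5128$)
$c{\left(f \right)} = -32$ ($c{\left(f \right)} = -36 + 4 \frac{f}{f} = -36 + 4 \cdot 1 = -36 + 4 = -32$)
$M = 16$ ($M = \left(8 - \left(-8\right) 5\right) - 32 = \left(8 + 40\right) - 32 = 48 - 32 = 16$)
$- 16 t{\left(-4 \right)} \left(l + M\right) = \left(-16\right) \left(-4\right) \left(\frac{98}{39} + 16\right) = 64 \cdot \frac{722}{39} = \frac{46208}{39}$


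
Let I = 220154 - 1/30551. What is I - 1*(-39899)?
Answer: 7944879202/30551 ≈ 2.6005e+5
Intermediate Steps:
I = 6725924853/30551 (I = 220154 - 1*1/30551 = 220154 - 1/30551 = 6725924853/30551 ≈ 2.2015e+5)
I - 1*(-39899) = 6725924853/30551 - 1*(-39899) = 6725924853/30551 + 39899 = 7944879202/30551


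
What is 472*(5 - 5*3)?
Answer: -4720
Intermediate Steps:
472*(5 - 5*3) = 472*(5 - 15) = 472*(-10) = -4720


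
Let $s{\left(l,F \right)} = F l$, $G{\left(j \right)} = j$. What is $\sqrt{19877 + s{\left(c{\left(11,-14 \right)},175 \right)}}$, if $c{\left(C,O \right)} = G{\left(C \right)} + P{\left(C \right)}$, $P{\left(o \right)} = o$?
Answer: $\sqrt{23727} \approx 154.04$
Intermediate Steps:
$c{\left(C,O \right)} = 2 C$ ($c{\left(C,O \right)} = C + C = 2 C$)
$\sqrt{19877 + s{\left(c{\left(11,-14 \right)},175 \right)}} = \sqrt{19877 + 175 \cdot 2 \cdot 11} = \sqrt{19877 + 175 \cdot 22} = \sqrt{19877 + 3850} = \sqrt{23727}$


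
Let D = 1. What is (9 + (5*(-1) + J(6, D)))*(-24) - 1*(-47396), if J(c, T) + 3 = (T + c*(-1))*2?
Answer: 47612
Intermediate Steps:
J(c, T) = -3 - 2*c + 2*T (J(c, T) = -3 + (T + c*(-1))*2 = -3 + (T - c)*2 = -3 + (-2*c + 2*T) = -3 - 2*c + 2*T)
(9 + (5*(-1) + J(6, D)))*(-24) - 1*(-47396) = (9 + (5*(-1) + (-3 - 2*6 + 2*1)))*(-24) - 1*(-47396) = (9 + (-5 + (-3 - 12 + 2)))*(-24) + 47396 = (9 + (-5 - 13))*(-24) + 47396 = (9 - 18)*(-24) + 47396 = -9*(-24) + 47396 = 216 + 47396 = 47612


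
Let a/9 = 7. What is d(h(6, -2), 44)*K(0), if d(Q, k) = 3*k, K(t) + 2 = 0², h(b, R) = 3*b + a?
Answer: -264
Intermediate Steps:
a = 63 (a = 9*7 = 63)
h(b, R) = 63 + 3*b (h(b, R) = 3*b + 63 = 63 + 3*b)
K(t) = -2 (K(t) = -2 + 0² = -2 + 0 = -2)
d(h(6, -2), 44)*K(0) = (3*44)*(-2) = 132*(-2) = -264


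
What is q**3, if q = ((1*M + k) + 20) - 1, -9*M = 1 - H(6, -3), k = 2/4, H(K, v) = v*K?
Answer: 30664297/5832 ≈ 5257.9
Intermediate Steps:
H(K, v) = K*v
k = 1/2 (k = 2*(1/4) = 1/2 ≈ 0.50000)
M = -19/9 (M = -(1 - 6*(-3))/9 = -(1 - 1*(-18))/9 = -(1 + 18)/9 = -1/9*19 = -19/9 ≈ -2.1111)
q = 313/18 (q = ((1*(-19/9) + 1/2) + 20) - 1 = ((-19/9 + 1/2) + 20) - 1 = (-29/18 + 20) - 1 = 331/18 - 1 = 313/18 ≈ 17.389)
q**3 = (313/18)**3 = 30664297/5832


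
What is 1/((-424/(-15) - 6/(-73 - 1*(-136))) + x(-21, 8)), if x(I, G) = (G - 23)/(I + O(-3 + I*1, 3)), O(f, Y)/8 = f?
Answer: 2485/70181 ≈ 0.035408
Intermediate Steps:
O(f, Y) = 8*f
x(I, G) = (-23 + G)/(-24 + 9*I) (x(I, G) = (G - 23)/(I + 8*(-3 + I*1)) = (-23 + G)/(I + 8*(-3 + I)) = (-23 + G)/(I + (-24 + 8*I)) = (-23 + G)/(-24 + 9*I))
1/((-424/(-15) - 6/(-73 - 1*(-136))) + x(-21, 8)) = 1/((-424/(-15) - 6/(-73 - 1*(-136))) + (-23 + 8)/(3*(-8 + 3*(-21)))) = 1/((-424*(-1/15) - 6/(-73 + 136)) + (⅓)*(-15)/(-8 - 63)) = 1/((424/15 - 6/63) + (⅓)*(-15)/(-71)) = 1/((424/15 - 6*1/63) + (⅓)*(-1/71)*(-15)) = 1/((424/15 - 2/21) + 5/71) = 1/(986/35 + 5/71) = 1/(70181/2485) = 2485/70181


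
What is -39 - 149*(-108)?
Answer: 16053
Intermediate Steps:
-39 - 149*(-108) = -39 + 16092 = 16053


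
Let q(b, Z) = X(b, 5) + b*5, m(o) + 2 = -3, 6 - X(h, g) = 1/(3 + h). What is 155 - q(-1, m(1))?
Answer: 309/2 ≈ 154.50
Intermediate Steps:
X(h, g) = 6 - 1/(3 + h)
m(o) = -5 (m(o) = -2 - 3 = -5)
q(b, Z) = 5*b + (17 + 6*b)/(3 + b) (q(b, Z) = (17 + 6*b)/(3 + b) + b*5 = (17 + 6*b)/(3 + b) + 5*b = 5*b + (17 + 6*b)/(3 + b))
155 - q(-1, m(1)) = 155 - (17 + 5*(-1)² + 21*(-1))/(3 - 1) = 155 - (17 + 5*1 - 21)/2 = 155 - (17 + 5 - 21)/2 = 155 - 1/2 = 155 - 1*½ = 155 - ½ = 309/2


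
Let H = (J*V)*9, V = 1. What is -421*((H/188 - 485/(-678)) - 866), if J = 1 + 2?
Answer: 23212748149/63732 ≈ 3.6422e+5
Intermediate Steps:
J = 3
H = 27 (H = (3*1)*9 = 3*9 = 27)
-421*((H/188 - 485/(-678)) - 866) = -421*((27/188 - 485/(-678)) - 866) = -421*((27*(1/188) - 485*(-1/678)) - 866) = -421*((27/188 + 485/678) - 866) = -421*(54743/63732 - 866) = -421*(-55137169/63732) = 23212748149/63732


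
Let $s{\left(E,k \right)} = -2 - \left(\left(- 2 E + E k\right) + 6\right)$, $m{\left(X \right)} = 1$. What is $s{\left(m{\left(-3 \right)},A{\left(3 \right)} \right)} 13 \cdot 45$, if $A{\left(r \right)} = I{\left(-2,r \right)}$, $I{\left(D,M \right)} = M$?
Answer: $-5265$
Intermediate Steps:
$A{\left(r \right)} = r$
$s{\left(E,k \right)} = -8 + 2 E - E k$ ($s{\left(E,k \right)} = -2 - \left(6 - 2 E + E k\right) = -8 + 2 E - E k$)
$s{\left(m{\left(-3 \right)},A{\left(3 \right)} \right)} 13 \cdot 45 = \left(-8 + 2 \cdot 1 - 1 \cdot 3\right) 13 \cdot 45 = \left(-8 + 2 - 3\right) 13 \cdot 45 = \left(-9\right) 13 \cdot 45 = \left(-117\right) 45 = -5265$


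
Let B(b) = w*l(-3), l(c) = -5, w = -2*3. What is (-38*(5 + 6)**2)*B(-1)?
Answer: -137940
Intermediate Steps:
w = -6
B(b) = 30 (B(b) = -6*(-5) = 30)
(-38*(5 + 6)**2)*B(-1) = -38*(5 + 6)**2*30 = -38*11**2*30 = -38*121*30 = -4598*30 = -137940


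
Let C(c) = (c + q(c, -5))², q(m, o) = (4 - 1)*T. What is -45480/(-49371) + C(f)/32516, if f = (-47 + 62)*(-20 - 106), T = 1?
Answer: 59092517993/535115812 ≈ 110.43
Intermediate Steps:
q(m, o) = 3 (q(m, o) = (4 - 1)*1 = 3*1 = 3)
f = -1890 (f = 15*(-126) = -1890)
C(c) = (3 + c)² (C(c) = (c + 3)² = (3 + c)²)
-45480/(-49371) + C(f)/32516 = -45480/(-49371) + (3 - 1890)²/32516 = -45480*(-1/49371) + (-1887)²*(1/32516) = 15160/16457 + 3560769*(1/32516) = 15160/16457 + 3560769/32516 = 59092517993/535115812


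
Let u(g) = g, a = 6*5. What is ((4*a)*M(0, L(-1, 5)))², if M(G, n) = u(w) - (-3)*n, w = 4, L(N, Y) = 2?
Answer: 1440000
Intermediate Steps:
a = 30
M(G, n) = 4 + 3*n (M(G, n) = 4 - (-3)*n = 4 + 3*n)
((4*a)*M(0, L(-1, 5)))² = ((4*30)*(4 + 3*2))² = (120*(4 + 6))² = (120*10)² = 1200² = 1440000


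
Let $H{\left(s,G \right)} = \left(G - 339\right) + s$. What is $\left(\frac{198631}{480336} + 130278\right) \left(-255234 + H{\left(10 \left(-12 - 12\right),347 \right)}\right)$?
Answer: $- \frac{7993200571977587}{240168} \approx -3.3282 \cdot 10^{10}$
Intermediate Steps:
$H{\left(s,G \right)} = -339 + G + s$ ($H{\left(s,G \right)} = \left(-339 + G\right) + s = -339 + G + s$)
$\left(\frac{198631}{480336} + 130278\right) \left(-255234 + H{\left(10 \left(-12 - 12\right),347 \right)}\right) = \left(\frac{198631}{480336} + 130278\right) \left(-255234 + \left(-339 + 347 + 10 \left(-12 - 12\right)\right)\right) = \left(198631 \cdot \frac{1}{480336} + 130278\right) \left(-255234 + \left(-339 + 347 + 10 \left(-24\right)\right)\right) = \left(\frac{198631}{480336} + 130278\right) \left(-255234 - 232\right) = \frac{62577412039 \left(-255234 - 232\right)}{480336} = \frac{62577412039}{480336} \left(-255466\right) = - \frac{7993200571977587}{240168}$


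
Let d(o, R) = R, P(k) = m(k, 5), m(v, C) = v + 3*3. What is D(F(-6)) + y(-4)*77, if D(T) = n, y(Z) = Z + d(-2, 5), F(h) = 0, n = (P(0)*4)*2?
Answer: 149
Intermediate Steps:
m(v, C) = 9 + v (m(v, C) = v + 9 = 9 + v)
P(k) = 9 + k
n = 72 (n = ((9 + 0)*4)*2 = (9*4)*2 = 36*2 = 72)
y(Z) = 5 + Z (y(Z) = Z + 5 = 5 + Z)
D(T) = 72
D(F(-6)) + y(-4)*77 = 72 + (5 - 4)*77 = 72 + 1*77 = 72 + 77 = 149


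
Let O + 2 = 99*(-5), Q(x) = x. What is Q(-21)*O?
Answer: 10437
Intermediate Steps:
O = -497 (O = -2 + 99*(-5) = -2 - 495 = -497)
Q(-21)*O = -21*(-497) = 10437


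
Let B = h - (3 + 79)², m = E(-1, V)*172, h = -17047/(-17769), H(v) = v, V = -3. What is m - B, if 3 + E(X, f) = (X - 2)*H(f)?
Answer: 137799317/17769 ≈ 7755.0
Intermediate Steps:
h = 17047/17769 (h = -17047*(-1/17769) = 17047/17769 ≈ 0.95937)
E(X, f) = -3 + f*(-2 + X) (E(X, f) = -3 + (X - 2)*f = -3 + (-2 + X)*f = -3 + f*(-2 + X))
m = 1032 (m = (-3 - 2*(-3) - 1*(-3))*172 = (-3 + 6 + 3)*172 = 6*172 = 1032)
B = -119461709/17769 (B = 17047/17769 - (3 + 79)² = 17047/17769 - 1*82² = 17047/17769 - 1*6724 = 17047/17769 - 6724 = -119461709/17769 ≈ -6723.0)
m - B = 1032 - 1*(-119461709/17769) = 1032 + 119461709/17769 = 137799317/17769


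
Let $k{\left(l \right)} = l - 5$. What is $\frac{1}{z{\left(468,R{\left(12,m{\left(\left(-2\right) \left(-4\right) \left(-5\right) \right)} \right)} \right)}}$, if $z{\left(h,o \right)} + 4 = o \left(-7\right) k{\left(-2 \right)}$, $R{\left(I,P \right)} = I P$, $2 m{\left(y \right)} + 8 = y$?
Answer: $- \frac{1}{14116} \approx -7.0842 \cdot 10^{-5}$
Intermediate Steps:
$m{\left(y \right)} = -4 + \frac{y}{2}$
$k{\left(l \right)} = -5 + l$
$z{\left(h,o \right)} = -4 + 49 o$ ($z{\left(h,o \right)} = -4 + o \left(-7\right) \left(-5 - 2\right) = -4 + - 7 o \left(-7\right) = -4 + 49 o$)
$\frac{1}{z{\left(468,R{\left(12,m{\left(\left(-2\right) \left(-4\right) \left(-5\right) \right)} \right)} \right)}} = \frac{1}{-4 + 49 \cdot 12 \left(-4 + \frac{\left(-2\right) \left(-4\right) \left(-5\right)}{2}\right)} = \frac{1}{-4 + 49 \cdot 12 \left(-4 + \frac{8 \left(-5\right)}{2}\right)} = \frac{1}{-4 + 49 \cdot 12 \left(-4 + \frac{1}{2} \left(-40\right)\right)} = \frac{1}{-4 + 49 \cdot 12 \left(-4 - 20\right)} = \frac{1}{-4 + 49 \cdot 12 \left(-24\right)} = \frac{1}{-4 + 49 \left(-288\right)} = \frac{1}{-4 - 14112} = \frac{1}{-14116} = - \frac{1}{14116}$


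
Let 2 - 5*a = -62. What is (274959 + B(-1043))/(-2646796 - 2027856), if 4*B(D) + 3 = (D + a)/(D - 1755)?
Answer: -15386668821/261593525920 ≈ -0.058819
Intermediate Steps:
a = 64/5 (a = 2/5 - 1/5*(-62) = 2/5 + 62/5 = 64/5 ≈ 12.800)
B(D) = -3/4 + (64/5 + D)/(4*(-1755 + D)) (B(D) = -3/4 + ((D + 64/5)/(D - 1755))/4 = -3/4 + ((64/5 + D)/(-1755 + D))/4 = -3/4 + (64/5 + D)/(4*(-1755 + D)))
(274959 + B(-1043))/(-2646796 - 2027856) = (274959 + (26389 - 10*(-1043))/(20*(-1755 - 1043)))/(-2646796 - 2027856) = (274959 + (1/20)*(26389 + 10430)/(-2798))/(-4674652) = (274959 + (1/20)*(-1/2798)*36819)*(-1/4674652) = (274959 - 36819/55960)*(-1/4674652) = (15386668821/55960)*(-1/4674652) = -15386668821/261593525920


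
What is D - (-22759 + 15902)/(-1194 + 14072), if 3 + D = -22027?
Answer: -283695483/12878 ≈ -22029.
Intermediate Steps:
D = -22030 (D = -3 - 22027 = -22030)
D - (-22759 + 15902)/(-1194 + 14072) = -22030 - (-22759 + 15902)/(-1194 + 14072) = -22030 - (-6857)/12878 = -22030 - 1*(-6857/12878) = -22030 + 6857/12878 = -283695483/12878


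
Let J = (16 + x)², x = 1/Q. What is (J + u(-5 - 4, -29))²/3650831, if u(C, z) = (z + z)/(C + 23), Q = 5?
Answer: 2043220804/111806699375 ≈ 0.018275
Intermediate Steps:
u(C, z) = 2*z/(23 + C) (u(C, z) = (2*z)/(23 + C) = 2*z/(23 + C))
x = ⅕ (x = 1/5 = ⅕ ≈ 0.20000)
J = 6561/25 (J = (16 + ⅕)² = (81/5)² = 6561/25 ≈ 262.44)
(J + u(-5 - 4, -29))²/3650831 = (6561/25 + 2*(-29)/(23 + (-5 - 4)))²/3650831 = (6561/25 + 2*(-29)/(23 - 9))²*(1/3650831) = (6561/25 + 2*(-29)/14)²*(1/3650831) = (6561/25 + 2*(-29)*(1/14))²*(1/3650831) = (6561/25 - 29/7)²*(1/3650831) = (45202/175)²*(1/3650831) = (2043220804/30625)*(1/3650831) = 2043220804/111806699375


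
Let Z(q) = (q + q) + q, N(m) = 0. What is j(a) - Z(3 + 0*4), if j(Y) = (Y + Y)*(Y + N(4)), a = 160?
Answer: 51191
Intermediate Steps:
Z(q) = 3*q (Z(q) = 2*q + q = 3*q)
j(Y) = 2*Y**2 (j(Y) = (Y + Y)*(Y + 0) = (2*Y)*Y = 2*Y**2)
j(a) - Z(3 + 0*4) = 2*160**2 - 3*(3 + 0*4) = 2*25600 - 3*(3 + 0) = 51200 - 3*3 = 51200 - 1*9 = 51200 - 9 = 51191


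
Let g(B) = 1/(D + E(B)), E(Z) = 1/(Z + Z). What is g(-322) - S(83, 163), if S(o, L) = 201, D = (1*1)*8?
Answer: -1034707/5151 ≈ -200.88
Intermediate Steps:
D = 8 (D = 1*8 = 8)
E(Z) = 1/(2*Z)
g(B) = 1/(8 + 1/(2*B))
g(-322) - S(83, 163) = 2*(-322)/(1 + 16*(-322)) - 1*201 = 2*(-322)/(1 - 5152) - 201 = 2*(-322)/(-5151) - 201 = 2*(-322)*(-1/5151) - 201 = 644/5151 - 201 = -1034707/5151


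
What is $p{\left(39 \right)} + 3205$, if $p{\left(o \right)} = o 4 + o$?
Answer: $3400$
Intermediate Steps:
$p{\left(o \right)} = 5 o$ ($p{\left(o \right)} = 4 o + o = 5 o$)
$p{\left(39 \right)} + 3205 = 5 \cdot 39 + 3205 = 195 + 3205 = 3400$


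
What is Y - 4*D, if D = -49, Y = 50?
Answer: 246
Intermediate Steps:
Y - 4*D = 50 - 4*(-49) = 50 + 196 = 246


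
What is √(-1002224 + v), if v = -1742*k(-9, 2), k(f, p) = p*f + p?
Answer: 4*I*√60897 ≈ 987.09*I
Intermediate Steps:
k(f, p) = p + f*p (k(f, p) = f*p + p = p + f*p)
v = 27872 (v = -3484*(1 - 9) = -3484*(-8) = -1742*(-16) = 27872)
√(-1002224 + v) = √(-1002224 + 27872) = √(-974352) = 4*I*√60897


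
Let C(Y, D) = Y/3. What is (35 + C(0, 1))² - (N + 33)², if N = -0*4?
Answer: 136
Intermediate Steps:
C(Y, D) = Y/3 (C(Y, D) = Y*(⅓) = Y/3)
N = 0 (N = -1*0 = 0)
(35 + C(0, 1))² - (N + 33)² = (35 + (⅓)*0)² - (0 + 33)² = (35 + 0)² - 1*33² = 35² - 1*1089 = 1225 - 1089 = 136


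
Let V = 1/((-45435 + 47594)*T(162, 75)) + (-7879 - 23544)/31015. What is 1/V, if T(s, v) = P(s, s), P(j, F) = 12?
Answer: -803536620/814076069 ≈ -0.98705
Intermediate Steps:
T(s, v) = 12
V = -814076069/803536620 (V = 1/((-45435 + 47594)*12) + (-7879 - 23544)/31015 = (1/12)/2159 - 31423*1/31015 = (1/2159)*(1/12) - 31423/31015 = 1/25908 - 31423/31015 = -814076069/803536620 ≈ -1.0131)
1/V = 1/(-814076069/803536620) = -803536620/814076069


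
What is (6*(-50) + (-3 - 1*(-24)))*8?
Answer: -2232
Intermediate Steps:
(6*(-50) + (-3 - 1*(-24)))*8 = (-300 + (-3 + 24))*8 = (-300 + 21)*8 = -279*8 = -2232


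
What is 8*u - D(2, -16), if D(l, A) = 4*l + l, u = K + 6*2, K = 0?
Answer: 86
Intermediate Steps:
u = 12 (u = 0 + 6*2 = 0 + 12 = 12)
D(l, A) = 5*l
8*u - D(2, -16) = 8*12 - 5*2 = 96 - 1*10 = 96 - 10 = 86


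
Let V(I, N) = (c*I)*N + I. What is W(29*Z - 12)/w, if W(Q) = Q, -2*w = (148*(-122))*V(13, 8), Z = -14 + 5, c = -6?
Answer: 21/424316 ≈ 4.9491e-5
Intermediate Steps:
V(I, N) = I - 6*I*N (V(I, N) = (-6*I)*N + I = -6*I*N + I = I - 6*I*N)
Z = -9
w = -5516108 (w = -148*(-122)*13*(1 - 6*8)/2 = -(-9028)*13*(1 - 48) = -(-9028)*13*(-47) = -(-9028)*(-611) = -½*11032216 = -5516108)
W(29*Z - 12)/w = (29*(-9) - 12)/(-5516108) = (-261 - 12)*(-1/5516108) = -273*(-1/5516108) = 21/424316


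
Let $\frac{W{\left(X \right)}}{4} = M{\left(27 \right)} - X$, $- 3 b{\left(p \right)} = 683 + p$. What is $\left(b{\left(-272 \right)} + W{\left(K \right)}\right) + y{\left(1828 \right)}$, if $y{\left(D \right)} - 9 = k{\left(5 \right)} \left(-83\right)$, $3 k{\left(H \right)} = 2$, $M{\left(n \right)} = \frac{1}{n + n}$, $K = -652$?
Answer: $\frac{65468}{27} \approx 2424.7$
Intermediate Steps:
$M{\left(n \right)} = \frac{1}{2 n}$
$k{\left(H \right)} = \frac{2}{3}$ ($k{\left(H \right)} = \frac{1}{3} \cdot 2 = \frac{2}{3}$)
$b{\left(p \right)} = - \frac{683}{3} - \frac{p}{3}$ ($b{\left(p \right)} = - \frac{683 + p}{3} = - \frac{683}{3} - \frac{p}{3}$)
$y{\left(D \right)} = - \frac{139}{3}$ ($y{\left(D \right)} = 9 + \frac{2}{3} \left(-83\right) = 9 - \frac{166}{3} = - \frac{139}{3}$)
$W{\left(X \right)} = \frac{2}{27} - 4 X$ ($W{\left(X \right)} = 4 \left(\frac{1}{2 \cdot 27} - X\right) = 4 \left(\frac{1}{2} \cdot \frac{1}{27} - X\right) = 4 \left(\frac{1}{54} - X\right) = \frac{2}{27} - 4 X$)
$\left(b{\left(-272 \right)} + W{\left(K \right)}\right) + y{\left(1828 \right)} = \left(\left(- \frac{683}{3} - - \frac{272}{3}\right) + \left(\frac{2}{27} - -2608\right)\right) - \frac{139}{3} = \left(\left(- \frac{683}{3} + \frac{272}{3}\right) + \left(\frac{2}{27} + 2608\right)\right) - \frac{139}{3} = \left(-137 + \frac{70418}{27}\right) - \frac{139}{3} = \frac{66719}{27} - \frac{139}{3} = \frac{65468}{27}$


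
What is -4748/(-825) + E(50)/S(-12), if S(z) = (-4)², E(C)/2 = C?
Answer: 39617/3300 ≈ 12.005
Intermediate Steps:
E(C) = 2*C
S(z) = 16
-4748/(-825) + E(50)/S(-12) = -4748/(-825) + (2*50)/16 = -4748*(-1/825) + 100*(1/16) = 4748/825 + 25/4 = 39617/3300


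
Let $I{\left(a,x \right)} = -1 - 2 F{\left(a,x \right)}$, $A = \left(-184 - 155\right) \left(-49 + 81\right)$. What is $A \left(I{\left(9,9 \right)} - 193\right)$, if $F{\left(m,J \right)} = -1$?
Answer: $2082816$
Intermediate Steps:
$A = -10848$ ($A = \left(-339\right) 32 = -10848$)
$I{\left(a,x \right)} = 1$ ($I{\left(a,x \right)} = -1 - -2 = -1 + 2 = 1$)
$A \left(I{\left(9,9 \right)} - 193\right) = - 10848 \left(1 - 193\right) = \left(-10848\right) \left(-192\right) = 2082816$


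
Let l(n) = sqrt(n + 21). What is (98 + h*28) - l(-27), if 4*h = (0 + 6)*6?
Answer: 350 - I*sqrt(6) ≈ 350.0 - 2.4495*I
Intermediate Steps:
h = 9 (h = ((0 + 6)*6)/4 = (6*6)/4 = (1/4)*36 = 9)
l(n) = sqrt(21 + n)
(98 + h*28) - l(-27) = (98 + 9*28) - sqrt(21 - 27) = (98 + 252) - sqrt(-6) = 350 - I*sqrt(6)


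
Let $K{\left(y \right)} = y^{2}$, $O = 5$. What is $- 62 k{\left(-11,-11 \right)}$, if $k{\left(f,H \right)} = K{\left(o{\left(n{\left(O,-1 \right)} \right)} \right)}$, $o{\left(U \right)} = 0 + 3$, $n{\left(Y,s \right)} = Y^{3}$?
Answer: $-558$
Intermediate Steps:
$o{\left(U \right)} = 3$
$k{\left(f,H \right)} = 9$ ($k{\left(f,H \right)} = 3^{2} = 9$)
$- 62 k{\left(-11,-11 \right)} = \left(-62\right) 9 = -558$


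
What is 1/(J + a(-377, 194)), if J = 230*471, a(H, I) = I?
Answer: 1/108524 ≈ 9.2145e-6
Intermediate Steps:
J = 108330
1/(J + a(-377, 194)) = 1/(108330 + 194) = 1/108524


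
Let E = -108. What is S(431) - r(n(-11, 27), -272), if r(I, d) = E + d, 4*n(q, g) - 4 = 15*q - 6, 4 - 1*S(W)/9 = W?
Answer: -3463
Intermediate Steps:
S(W) = 36 - 9*W
n(q, g) = -1/2 + 15*q/4 (n(q, g) = 1 + (15*q - 6)/4 = 1 + (-6 + 15*q)/4 = 1 + (-3/2 + 15*q/4) = -1/2 + 15*q/4)
r(I, d) = -108 + d
S(431) - r(n(-11, 27), -272) = (36 - 9*431) - (-108 - 272) = (36 - 3879) - 1*(-380) = -3843 + 380 = -3463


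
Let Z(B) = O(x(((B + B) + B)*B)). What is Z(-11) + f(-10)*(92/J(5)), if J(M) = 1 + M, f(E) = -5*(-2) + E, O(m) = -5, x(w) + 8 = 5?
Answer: -5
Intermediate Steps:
x(w) = -3 (x(w) = -8 + 5 = -3)
f(E) = 10 + E
Z(B) = -5
Z(-11) + f(-10)*(92/J(5)) = -5 + (10 - 10)*(92/(1 + 5)) = -5 + 0*(92/6) = -5 + 0*(92*(⅙)) = -5 + 0*(46/3) = -5 + 0 = -5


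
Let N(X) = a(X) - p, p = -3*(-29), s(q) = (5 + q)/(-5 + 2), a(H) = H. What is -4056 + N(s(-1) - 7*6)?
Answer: -12559/3 ≈ -4186.3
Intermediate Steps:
s(q) = -5/3 - q/3 (s(q) = (5 + q)/(-3) = (5 + q)*(-⅓) = -5/3 - q/3)
p = 87
N(X) = -87 + X (N(X) = X - 1*87 = X - 87 = -87 + X)
-4056 + N(s(-1) - 7*6) = -4056 + (-87 + ((-5/3 - ⅓*(-1)) - 7*6)) = -4056 + (-87 + ((-5/3 + ⅓) - 42)) = -4056 + (-87 + (-4/3 - 42)) = -4056 + (-87 - 130/3) = -4056 - 391/3 = -12559/3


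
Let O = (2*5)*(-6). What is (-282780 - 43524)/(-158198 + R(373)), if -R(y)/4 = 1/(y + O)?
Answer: 17022192/8252663 ≈ 2.0626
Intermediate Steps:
O = -60 (O = 10*(-6) = -60)
R(y) = -4/(-60 + y) (R(y) = -4/(y - 60) = -4/(-60 + y))
(-282780 - 43524)/(-158198 + R(373)) = (-282780 - 43524)/(-158198 - 4/(-60 + 373)) = -326304/(-158198 - 4/313) = -326304/(-49515978/313) = -326304*(-313/49515978) = 17022192/8252663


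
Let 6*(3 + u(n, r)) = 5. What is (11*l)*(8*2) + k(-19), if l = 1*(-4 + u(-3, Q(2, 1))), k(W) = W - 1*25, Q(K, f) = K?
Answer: -3388/3 ≈ -1129.3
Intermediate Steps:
u(n, r) = -13/6 (u(n, r) = -3 + (⅙)*5 = -3 + ⅚ = -13/6)
k(W) = -25 + W (k(W) = W - 25 = -25 + W)
l = -37/6 (l = 1*(-4 - 13/6) = 1*(-37/6) = -37/6 ≈ -6.1667)
(11*l)*(8*2) + k(-19) = (11*(-37/6))*(8*2) + (-25 - 19) = -407/6*16 - 44 = -3256/3 - 44 = -3388/3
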